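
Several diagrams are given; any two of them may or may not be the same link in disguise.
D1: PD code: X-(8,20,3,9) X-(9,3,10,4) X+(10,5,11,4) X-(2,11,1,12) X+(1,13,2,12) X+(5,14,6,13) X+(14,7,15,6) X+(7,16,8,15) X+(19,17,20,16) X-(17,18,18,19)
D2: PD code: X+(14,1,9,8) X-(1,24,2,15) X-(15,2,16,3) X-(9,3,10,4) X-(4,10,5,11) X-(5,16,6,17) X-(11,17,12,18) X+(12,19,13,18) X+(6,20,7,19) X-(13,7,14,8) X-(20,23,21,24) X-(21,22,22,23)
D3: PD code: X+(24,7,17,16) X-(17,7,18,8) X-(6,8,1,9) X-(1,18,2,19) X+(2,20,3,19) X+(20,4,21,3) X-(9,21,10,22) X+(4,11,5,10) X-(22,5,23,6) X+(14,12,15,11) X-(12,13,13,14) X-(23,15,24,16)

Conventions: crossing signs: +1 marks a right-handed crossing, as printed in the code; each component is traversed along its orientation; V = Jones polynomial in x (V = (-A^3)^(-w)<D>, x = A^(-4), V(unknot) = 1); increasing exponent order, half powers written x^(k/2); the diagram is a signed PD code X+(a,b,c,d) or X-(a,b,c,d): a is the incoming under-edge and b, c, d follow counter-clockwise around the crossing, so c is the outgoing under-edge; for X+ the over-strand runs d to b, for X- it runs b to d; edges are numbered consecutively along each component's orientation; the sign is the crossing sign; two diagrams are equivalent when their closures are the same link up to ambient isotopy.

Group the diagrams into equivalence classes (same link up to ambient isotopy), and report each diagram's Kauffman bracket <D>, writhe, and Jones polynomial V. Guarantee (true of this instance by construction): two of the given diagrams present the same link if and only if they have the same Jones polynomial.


equivalence classes: {D1} | {D2} | {D3}
D1 (bracket A^-6 + A^-2 + A^2 + A^6; 10 crossings at w = +2): V = 1 + x + x^2 + x^3
V(D2) = x^-5 + 2x^-3 + x^-1  [12 crossings, <D> = A^-14 + 2A^-6 + A^2, w = -6]
V(D3) = x^-3 + x^-2 + x^-1 + 1  (w -2, c 12, <D> = A^-6 + A^-2 + A^2 + A^6)
observation: 3 values of V(x) split the 3 diagrams


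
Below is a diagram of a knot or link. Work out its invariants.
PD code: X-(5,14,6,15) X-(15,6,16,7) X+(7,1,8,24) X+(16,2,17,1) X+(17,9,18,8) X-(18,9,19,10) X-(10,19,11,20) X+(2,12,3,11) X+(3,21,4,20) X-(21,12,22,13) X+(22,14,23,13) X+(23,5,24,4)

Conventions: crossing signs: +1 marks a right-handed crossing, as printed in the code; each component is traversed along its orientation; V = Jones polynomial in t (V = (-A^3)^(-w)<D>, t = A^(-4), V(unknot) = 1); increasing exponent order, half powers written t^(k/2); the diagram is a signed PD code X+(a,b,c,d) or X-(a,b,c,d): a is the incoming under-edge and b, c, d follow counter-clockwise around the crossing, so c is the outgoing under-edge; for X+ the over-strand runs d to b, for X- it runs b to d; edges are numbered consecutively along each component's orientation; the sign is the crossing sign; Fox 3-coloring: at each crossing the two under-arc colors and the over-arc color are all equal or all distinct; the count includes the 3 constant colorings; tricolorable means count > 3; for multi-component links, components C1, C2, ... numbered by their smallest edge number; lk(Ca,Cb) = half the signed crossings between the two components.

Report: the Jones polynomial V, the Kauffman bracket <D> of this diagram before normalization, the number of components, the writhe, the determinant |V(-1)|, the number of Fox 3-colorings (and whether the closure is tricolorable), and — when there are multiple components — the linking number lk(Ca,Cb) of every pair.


V(t) = -t^-1 + 2 - t + 2t^2 - t^3 + t^4 - t^5
bracket: -A^-14 + A^-10 - A^-6 + 2A^-2 - A^2 + 2A^6 - A^10, w = +2
1 component, writhe +2, over 12 crossings
det 9, colorings 9 of 3^12 — tricolorable
observation: w = +2 shifts under R1 moves; the (-A^3)^(-2) factor cancels that in V


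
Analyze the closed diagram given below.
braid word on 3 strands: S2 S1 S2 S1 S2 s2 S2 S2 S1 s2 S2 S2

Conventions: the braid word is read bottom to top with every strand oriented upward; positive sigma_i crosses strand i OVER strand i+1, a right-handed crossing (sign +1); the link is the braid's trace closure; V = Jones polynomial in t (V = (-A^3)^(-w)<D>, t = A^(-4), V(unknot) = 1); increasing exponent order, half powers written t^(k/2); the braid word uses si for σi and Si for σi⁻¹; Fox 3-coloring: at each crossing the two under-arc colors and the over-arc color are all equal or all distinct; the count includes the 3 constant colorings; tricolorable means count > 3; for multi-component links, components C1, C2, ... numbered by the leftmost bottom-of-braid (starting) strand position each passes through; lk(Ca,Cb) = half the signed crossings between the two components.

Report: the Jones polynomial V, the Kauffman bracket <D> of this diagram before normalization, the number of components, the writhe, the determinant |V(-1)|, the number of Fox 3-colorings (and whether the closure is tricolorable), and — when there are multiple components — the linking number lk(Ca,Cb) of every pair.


Jones polynomial: V(t) = -t^-8 + t^-5 + t^-3
<D> = A^-12 + A^-4 - A^8; writhe -8
components 1, writhe -8 (12 crossings)
3-colorings: 9 of 3^12, det 3 — tricolorable
note: w = -8 shifts under R1 moves; the (-A^3)^(8) factor cancels that in V


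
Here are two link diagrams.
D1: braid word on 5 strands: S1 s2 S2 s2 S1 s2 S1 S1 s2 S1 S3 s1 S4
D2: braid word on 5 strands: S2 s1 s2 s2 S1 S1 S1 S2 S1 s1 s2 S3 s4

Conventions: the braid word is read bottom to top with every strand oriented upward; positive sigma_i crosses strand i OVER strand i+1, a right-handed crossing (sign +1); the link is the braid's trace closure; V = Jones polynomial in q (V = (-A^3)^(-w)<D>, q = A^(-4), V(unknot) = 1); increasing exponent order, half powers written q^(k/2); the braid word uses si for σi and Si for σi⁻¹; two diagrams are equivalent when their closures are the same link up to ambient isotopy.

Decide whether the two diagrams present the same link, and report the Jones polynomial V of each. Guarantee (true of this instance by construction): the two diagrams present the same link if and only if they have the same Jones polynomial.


equivalent: no
V(D1) = -q^(-9/2) + 3q^(-7/2) - 4q^(-5/2) + 4q^(-3/2) - 5q^(-1/2) + 3q^(1/2) - 3q^(3/2) + q^(5/2)  (w -3, c 13, <D> = -A^-19 + 3A^-15 - 3A^-11 + 5A^-7 - 4A^-3 + 4A - 3A^5 + A^9)
V(D2) = q^(-7/2) - 2q^(-5/2) + q^(-3/2) - 2q^(-1/2) + q^(1/2) - q^(3/2)  (w -1, c 13, <D> = A^-9 - A^-5 + 2A^-1 - A^3 + 2A^7 - A^11)
why: comparing 2 Jones polynomials yields 2 groups


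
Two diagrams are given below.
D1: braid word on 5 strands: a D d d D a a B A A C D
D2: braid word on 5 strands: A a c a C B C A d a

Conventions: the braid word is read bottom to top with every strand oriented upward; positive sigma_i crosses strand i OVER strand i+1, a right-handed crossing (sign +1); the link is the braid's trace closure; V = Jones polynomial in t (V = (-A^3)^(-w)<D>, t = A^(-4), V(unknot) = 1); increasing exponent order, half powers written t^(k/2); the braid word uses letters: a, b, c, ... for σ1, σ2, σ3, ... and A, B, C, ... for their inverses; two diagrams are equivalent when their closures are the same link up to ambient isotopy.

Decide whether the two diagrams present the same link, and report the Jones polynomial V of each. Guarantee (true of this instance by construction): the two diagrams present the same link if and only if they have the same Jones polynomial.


equivalent: yes
D1 (bracket A^-6; 12 crossings at w = -2): V = 1
D2 (bracket 1; 10 crossings at w = 0): V = 1
key observation: one V(t) for all 2 diagrams — one class (guaranteed)


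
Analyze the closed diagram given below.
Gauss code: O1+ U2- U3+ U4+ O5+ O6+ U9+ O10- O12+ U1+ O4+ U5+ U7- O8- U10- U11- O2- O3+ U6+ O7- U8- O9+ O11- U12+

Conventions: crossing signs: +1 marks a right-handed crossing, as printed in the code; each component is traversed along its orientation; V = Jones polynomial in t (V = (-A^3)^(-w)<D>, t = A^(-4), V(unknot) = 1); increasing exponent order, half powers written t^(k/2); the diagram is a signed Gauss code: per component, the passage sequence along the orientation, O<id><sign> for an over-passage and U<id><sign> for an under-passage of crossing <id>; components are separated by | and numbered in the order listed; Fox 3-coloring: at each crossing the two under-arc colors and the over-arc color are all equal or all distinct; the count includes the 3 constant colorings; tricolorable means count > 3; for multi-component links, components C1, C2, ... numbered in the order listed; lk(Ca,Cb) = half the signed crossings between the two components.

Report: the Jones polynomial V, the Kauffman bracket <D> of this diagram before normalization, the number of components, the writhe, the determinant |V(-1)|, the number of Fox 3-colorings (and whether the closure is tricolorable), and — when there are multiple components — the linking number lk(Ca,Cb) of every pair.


V(t) = -t^-2 + t^-1 - 1 + 3t - 2t^2 + 3t^3 - 2t^4 + t^5 - t^6
bracket: -A^-18 + A^-14 - 2A^-10 + 3A^-6 - 2A^-2 + 3A^2 - A^6 + A^10 - A^14, w = +2
1 component, writhe +2, over 12 crossings
det 15, colorings 9 of 3^12 — tricolorable
observation: w = +2 (over 12 crossings) is diagram-only; (-A^3)^(-2) removes it from V


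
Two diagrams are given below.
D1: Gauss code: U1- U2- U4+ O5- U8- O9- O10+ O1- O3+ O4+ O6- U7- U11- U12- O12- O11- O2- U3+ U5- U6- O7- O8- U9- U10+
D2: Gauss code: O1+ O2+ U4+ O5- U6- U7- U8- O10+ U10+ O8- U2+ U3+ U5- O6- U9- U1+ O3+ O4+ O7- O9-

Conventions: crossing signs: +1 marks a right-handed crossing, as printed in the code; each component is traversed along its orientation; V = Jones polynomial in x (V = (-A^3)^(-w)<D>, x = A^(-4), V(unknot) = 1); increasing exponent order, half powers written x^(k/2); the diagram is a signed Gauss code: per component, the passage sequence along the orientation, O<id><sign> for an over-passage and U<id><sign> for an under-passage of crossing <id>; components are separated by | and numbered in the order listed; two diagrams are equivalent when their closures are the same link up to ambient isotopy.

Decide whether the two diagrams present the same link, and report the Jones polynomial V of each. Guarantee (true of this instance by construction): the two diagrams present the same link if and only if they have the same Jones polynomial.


equivalent: no
D1 (bracket A^-14 - A^-10 + 2A^-6 - A^-2 + A^2 - A^6; 12 crossings at w = -6): V = -x^-6 + x^-5 - x^-4 + 2x^-3 - x^-2 + x^-1
V(D2) = 1  [10 crossings, <D> = 1, w = 0]
observation: comparing 2 Jones polynomials yields 2 groups


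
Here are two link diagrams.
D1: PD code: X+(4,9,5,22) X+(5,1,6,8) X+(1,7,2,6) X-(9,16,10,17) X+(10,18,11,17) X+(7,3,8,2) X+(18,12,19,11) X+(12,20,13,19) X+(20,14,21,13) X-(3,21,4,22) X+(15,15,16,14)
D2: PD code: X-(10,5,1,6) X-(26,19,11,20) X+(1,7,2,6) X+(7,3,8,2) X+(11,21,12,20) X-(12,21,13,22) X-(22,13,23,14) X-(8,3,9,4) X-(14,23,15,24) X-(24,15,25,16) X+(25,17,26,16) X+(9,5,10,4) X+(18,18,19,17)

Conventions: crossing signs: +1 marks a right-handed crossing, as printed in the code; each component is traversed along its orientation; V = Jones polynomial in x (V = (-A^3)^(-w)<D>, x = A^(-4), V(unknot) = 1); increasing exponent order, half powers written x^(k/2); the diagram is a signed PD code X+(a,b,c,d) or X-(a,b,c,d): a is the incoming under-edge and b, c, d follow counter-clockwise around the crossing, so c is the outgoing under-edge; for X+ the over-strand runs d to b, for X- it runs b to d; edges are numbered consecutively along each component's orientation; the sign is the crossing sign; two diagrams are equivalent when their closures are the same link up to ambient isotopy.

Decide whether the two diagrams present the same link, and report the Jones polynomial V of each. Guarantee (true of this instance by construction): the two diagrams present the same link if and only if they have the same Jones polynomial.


equivalent: no
D1 (bracket A^-13 - A^-9 - A^-5 - A^-1 + 2A^7 + A^11 + A^15; 11 crossings at w = +7): V = -x^(3/2) - x^(5/2) - 2x^(7/2) + x^(11/2) + x^(13/2) + x^(15/2) - x^(17/2)
D2 (bracket A^-1 + A^3 + A^7 - A^15; 13 crossings at w = -1): V = x^(-9/2) - x^(-5/2) - x^(-3/2) - x^(-1/2)
key observation: V(x) takes 2 values over 2 diagrams, fixing the grouping


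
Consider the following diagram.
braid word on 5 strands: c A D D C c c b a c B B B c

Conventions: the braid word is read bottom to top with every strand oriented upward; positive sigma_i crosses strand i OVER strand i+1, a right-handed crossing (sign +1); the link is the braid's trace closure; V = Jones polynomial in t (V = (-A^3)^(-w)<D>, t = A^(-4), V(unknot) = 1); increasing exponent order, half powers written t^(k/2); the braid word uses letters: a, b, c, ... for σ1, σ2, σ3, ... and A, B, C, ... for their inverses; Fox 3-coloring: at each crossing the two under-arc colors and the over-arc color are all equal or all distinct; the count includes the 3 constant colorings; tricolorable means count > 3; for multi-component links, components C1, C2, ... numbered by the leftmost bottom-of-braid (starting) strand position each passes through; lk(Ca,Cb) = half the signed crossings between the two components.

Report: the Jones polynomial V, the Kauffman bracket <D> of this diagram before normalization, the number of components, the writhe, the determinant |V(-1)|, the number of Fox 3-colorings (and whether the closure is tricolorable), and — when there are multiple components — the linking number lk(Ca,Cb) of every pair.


V = -t^-5 + t^-4 - 2t^-3 + 4t^-2 - 3t^-1 + 5 - 3t + 3t^2 - t^3 + t^4
<D> = A^-16 - A^-12 + 3A^-8 - 3A^-4 + 5 - 3A^4 + 4A^8 - 2A^12 + A^16 - A^20 (w = 0)
3 components over 14 crossings, w = 0
lk(C1,C2): +2
lk(C1,C3) = -1
linking number lk(C2,C3) = 0
9 Fox colorings among 3^14, |V(-1)| = 24: tricolorable
why: w = 0 (over 14 crossings) is diagram-only; (-A^3)^(0) removes it from V


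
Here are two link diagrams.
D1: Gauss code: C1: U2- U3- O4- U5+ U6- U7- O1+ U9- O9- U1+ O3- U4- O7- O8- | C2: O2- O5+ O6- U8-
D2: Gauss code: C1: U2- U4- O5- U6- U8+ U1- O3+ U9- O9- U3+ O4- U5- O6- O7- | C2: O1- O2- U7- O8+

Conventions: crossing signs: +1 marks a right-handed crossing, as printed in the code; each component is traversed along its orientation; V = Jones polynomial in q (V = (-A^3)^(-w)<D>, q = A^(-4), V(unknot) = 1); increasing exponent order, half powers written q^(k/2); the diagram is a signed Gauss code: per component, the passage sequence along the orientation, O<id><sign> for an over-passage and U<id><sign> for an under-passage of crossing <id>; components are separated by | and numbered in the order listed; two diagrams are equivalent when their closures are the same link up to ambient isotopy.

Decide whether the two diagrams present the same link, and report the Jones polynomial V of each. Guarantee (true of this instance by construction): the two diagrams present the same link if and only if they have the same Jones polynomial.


equivalent: yes
D1 (bracket A^-9 + 2A^-1 - A^3 + A^7 - A^11; 9 crossings at w = -5): V = q^(-13/2) - q^(-11/2) + q^(-9/2) - 2q^(-7/2) - q^(-3/2)
V(D2) = q^(-13/2) - q^(-11/2) + q^(-9/2) - 2q^(-7/2) - q^(-3/2)  [9 crossings, <D> = A^-9 + 2A^-1 - A^3 + A^7 - A^11, w = -5]
observation: one V(q) for all 2 diagrams — one class (guaranteed)


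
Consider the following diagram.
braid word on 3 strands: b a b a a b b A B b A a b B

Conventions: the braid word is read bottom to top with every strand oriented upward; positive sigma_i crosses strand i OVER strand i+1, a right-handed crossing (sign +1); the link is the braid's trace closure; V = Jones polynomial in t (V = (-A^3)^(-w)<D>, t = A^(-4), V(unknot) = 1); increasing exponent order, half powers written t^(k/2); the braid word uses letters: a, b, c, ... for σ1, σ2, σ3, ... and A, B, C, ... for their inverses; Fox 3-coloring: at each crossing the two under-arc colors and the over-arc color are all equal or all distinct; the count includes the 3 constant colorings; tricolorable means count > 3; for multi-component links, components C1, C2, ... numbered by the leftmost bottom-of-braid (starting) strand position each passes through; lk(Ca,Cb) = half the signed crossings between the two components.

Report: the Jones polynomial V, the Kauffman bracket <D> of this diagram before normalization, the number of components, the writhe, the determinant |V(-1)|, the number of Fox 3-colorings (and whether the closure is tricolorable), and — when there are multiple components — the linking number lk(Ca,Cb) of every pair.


V = t^2 + 2t^4 - 2t^5 + t^6 - 2t^7 + t^8
<D> = A^-14 - 2A^-10 + A^-6 - 2A^-2 + 2A^2 + A^10 (w = +6)
1 component over 14 crossings, w = +6
27 Fox colorings among 3^14, |V(-1)| = 9: tricolorable
why: w = +6 shifts under R1 moves; the (-A^3)^(-6) factor cancels that in V


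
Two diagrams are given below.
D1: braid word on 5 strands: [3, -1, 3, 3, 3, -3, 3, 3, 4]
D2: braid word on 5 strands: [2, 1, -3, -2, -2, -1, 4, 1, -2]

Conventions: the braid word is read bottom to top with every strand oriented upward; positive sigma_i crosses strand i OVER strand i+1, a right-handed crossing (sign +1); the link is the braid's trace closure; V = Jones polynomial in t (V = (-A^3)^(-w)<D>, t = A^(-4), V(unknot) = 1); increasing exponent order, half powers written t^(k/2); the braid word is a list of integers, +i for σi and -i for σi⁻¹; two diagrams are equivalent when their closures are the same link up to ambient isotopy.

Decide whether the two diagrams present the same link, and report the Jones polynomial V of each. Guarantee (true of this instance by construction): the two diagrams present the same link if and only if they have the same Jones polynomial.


same link: no
V(D1) = -t^(3/2) - t^(5/2) - t^(7/2) + t^(15/2)  [9 crossings, <D> = -A^-15 + A + A^5 + A^9, w = +5]
V(D2) = -t^(-5/2) - t^(-1/2)  [9 crossings, <D> = A^-1 + A^7, w = -1]
insight: 2 values of V(t) split the 2 diagrams


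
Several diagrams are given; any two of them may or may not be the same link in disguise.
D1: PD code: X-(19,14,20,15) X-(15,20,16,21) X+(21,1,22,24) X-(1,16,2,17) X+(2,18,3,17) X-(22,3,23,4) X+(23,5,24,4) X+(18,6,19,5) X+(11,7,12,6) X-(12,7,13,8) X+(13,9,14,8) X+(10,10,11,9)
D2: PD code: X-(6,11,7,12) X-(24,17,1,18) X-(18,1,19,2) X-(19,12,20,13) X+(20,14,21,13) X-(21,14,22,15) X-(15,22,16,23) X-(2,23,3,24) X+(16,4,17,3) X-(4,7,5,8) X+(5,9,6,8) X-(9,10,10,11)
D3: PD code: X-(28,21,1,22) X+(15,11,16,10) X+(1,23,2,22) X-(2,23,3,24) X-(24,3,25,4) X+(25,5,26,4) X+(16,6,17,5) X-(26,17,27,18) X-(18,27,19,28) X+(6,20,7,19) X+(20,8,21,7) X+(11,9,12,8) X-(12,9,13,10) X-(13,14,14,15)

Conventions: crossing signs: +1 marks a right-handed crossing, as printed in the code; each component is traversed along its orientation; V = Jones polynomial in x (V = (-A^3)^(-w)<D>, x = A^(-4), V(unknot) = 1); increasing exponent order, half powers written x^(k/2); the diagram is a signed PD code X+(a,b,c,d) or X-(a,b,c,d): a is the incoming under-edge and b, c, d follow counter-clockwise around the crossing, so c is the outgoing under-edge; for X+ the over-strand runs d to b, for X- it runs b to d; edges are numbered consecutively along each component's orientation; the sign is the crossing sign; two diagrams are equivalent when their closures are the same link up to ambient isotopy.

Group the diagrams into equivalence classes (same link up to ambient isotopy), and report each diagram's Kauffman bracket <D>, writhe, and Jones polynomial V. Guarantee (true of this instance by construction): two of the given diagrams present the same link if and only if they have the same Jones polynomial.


classes: {D1} | {D2} | {D3}
V(D1) = 1  [12 crossings, <D> = A^6, w = +2]
V(D2) = -x^-6 + x^-5 - x^-4 + 2x^-3 - x^-2 + x^-1  (w -6, c 12, <D> = A^-14 - A^-10 + 2A^-6 - A^-2 + A^2 - A^6)
V(D3) = -x^-3 + 2x^-2 - 2x^-1 + 3 - 2x + 2x^2 - x^3  [14 crossings, <D> = -A^-12 + 2A^-8 - 2A^-4 + 3 - 2A^4 + 2A^8 - A^12, w = 0]
note: 3 classes among 3 diagrams; unequal V(x) rules out equality


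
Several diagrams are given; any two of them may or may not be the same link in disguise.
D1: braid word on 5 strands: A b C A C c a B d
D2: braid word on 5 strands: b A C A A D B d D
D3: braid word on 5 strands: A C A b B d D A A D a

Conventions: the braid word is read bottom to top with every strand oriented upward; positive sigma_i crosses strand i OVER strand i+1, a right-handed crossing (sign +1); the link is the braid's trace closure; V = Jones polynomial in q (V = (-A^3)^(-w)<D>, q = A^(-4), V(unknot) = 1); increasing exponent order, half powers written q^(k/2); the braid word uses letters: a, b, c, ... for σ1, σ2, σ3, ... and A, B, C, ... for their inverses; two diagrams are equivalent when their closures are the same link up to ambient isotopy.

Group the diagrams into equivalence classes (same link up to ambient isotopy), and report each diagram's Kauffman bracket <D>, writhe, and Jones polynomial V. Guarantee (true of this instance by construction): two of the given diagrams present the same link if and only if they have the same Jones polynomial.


grouping into links: {D1} | {D2, D3}
V(D1) = -q^(-1/2) - q^(1/2)  (w -1, c 9, <D> = A^-5 + A^-1)
V(D2) = q^(-9/2) - q^(-5/2) - q^(-3/2) - q^(-1/2)  (w -5, c 9, <D> = A^-13 + A^-9 + A^-5 - A^3)
D3 (bracket A^-13 + A^-9 + A^-5 - A^3; 11 crossings at w = -5): V = q^(-9/2) - q^(-5/2) - q^(-3/2) - q^(-1/2)
why: 2 values of V(q) split the 3 diagrams


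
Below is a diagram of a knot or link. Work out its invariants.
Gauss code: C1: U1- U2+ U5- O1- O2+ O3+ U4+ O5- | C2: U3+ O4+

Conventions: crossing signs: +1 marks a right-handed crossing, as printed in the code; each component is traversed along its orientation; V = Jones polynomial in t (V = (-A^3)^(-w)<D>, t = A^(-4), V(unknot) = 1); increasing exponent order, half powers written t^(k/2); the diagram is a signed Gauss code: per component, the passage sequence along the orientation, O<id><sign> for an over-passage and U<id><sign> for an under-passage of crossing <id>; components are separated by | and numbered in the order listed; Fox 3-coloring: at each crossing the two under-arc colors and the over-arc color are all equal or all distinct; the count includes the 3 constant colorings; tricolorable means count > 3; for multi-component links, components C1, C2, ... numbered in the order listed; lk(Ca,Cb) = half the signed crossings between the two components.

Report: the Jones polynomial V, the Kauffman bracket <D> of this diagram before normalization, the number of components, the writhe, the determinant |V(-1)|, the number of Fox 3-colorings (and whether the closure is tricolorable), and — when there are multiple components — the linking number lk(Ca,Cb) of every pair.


V(t) = -t^(1/2) - t^(5/2)
bracket: A^-7 + A, w = +1
2 components, writhe +1, over 5 crossings
lk(C1,C2) = +1
det 2, colorings 3 of 3^5 — not tricolorable
observation: w = +1 (over 5 crossings) is diagram-only; (-A^3)^(-1) removes it from V


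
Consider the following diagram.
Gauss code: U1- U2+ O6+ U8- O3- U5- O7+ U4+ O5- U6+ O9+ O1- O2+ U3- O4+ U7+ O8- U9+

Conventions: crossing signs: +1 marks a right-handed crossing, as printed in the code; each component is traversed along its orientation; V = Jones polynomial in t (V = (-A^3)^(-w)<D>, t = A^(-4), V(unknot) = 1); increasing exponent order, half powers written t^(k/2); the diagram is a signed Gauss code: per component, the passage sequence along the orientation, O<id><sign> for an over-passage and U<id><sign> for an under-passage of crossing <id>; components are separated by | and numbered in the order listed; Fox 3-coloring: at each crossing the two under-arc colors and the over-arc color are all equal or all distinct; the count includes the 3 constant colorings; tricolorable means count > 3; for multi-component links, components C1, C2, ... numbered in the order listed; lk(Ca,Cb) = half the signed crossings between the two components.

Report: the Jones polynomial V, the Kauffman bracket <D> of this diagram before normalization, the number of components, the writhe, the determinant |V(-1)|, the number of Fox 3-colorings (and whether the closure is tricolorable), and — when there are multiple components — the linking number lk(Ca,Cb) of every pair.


Jones polynomial: V(t) = -t^-3 + 3t^-2 - 3t^-1 + 4 - 4t + 3t^2 - 2t^3 + t^4
<D> = -A^-13 + 2A^-9 - 3A^-5 + 4A^-1 - 4A^3 + 3A^7 - 3A^11 + A^15; writhe +1
components 1, writhe +1 (9 crossings)
3-colorings: 9 of 3^9, det 21 — tricolorable
note: the span of V is 7, forcing >= 7 crossings in any diagram


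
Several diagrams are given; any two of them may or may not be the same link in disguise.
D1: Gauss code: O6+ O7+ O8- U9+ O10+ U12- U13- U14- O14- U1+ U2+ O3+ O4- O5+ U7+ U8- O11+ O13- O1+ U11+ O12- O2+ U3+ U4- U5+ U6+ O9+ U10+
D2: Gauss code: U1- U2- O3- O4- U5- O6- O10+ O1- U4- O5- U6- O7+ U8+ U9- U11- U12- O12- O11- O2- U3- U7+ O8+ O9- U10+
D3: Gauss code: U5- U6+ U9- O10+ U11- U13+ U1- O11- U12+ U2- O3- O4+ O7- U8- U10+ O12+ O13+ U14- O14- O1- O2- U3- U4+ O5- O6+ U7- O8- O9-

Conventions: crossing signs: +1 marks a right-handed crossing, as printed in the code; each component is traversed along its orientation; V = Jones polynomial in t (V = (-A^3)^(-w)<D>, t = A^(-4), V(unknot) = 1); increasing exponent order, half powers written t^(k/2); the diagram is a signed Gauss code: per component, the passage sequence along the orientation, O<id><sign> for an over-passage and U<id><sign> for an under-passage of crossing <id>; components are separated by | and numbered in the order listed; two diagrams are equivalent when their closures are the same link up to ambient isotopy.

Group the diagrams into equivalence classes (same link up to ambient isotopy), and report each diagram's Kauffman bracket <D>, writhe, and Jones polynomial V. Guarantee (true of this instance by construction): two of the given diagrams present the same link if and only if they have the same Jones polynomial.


equivalence classes: {D1} | {D2} | {D3}
D1 (bracket -A^-4 + 1 + A^8; 14 crossings at w = +4): V = t + t^3 - t^4
D2 (bracket A^-14 + A^-6 - A^-2; 12 crossings at w = -6): V = -t^-4 + t^-3 + t^-1
V(D3) = 1  [14 crossings, <D> = A^-12, w = -4]
key observation: comparing 3 Jones polynomials yields 3 groups


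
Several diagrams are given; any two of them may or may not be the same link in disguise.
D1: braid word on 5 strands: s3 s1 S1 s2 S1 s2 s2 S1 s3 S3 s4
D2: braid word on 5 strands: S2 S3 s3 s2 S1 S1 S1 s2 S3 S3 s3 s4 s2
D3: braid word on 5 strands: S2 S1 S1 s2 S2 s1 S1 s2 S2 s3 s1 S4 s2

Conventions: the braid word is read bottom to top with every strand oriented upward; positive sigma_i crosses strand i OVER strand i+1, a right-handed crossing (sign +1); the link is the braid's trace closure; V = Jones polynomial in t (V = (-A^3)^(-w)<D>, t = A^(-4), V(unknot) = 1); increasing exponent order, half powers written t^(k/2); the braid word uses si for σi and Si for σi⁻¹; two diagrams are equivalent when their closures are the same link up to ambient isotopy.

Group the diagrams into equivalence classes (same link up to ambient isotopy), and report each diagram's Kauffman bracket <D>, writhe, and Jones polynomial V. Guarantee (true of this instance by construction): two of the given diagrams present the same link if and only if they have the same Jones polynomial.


grouping into links: {D1} | {D2} | {D3}
V(D1) = -t^(-3/2) + t^(-1/2) - 2t^(1/2) + t^(3/2) - 2t^(5/2) + t^(7/2)  (w +3, c 11, <D> = -A^-5 + 2A^-1 - A^3 + 2A^7 - A^11 + A^15)
V(D2) = t^(-7/2) - t^(-5/2) + t^(-3/2) - 2t^(-1/2) - t^(3/2)  [13 crossings, <D> = A^-9 + 2A^-1 - A^3 + A^7 - A^11, w = -1]
V(D3) = -t^(-1/2) - t^(1/2)  [13 crossings, <D> = A^-5 + A^-1, w = -1]
why: 3 classes among 3 diagrams; unequal V(t) rules out equality


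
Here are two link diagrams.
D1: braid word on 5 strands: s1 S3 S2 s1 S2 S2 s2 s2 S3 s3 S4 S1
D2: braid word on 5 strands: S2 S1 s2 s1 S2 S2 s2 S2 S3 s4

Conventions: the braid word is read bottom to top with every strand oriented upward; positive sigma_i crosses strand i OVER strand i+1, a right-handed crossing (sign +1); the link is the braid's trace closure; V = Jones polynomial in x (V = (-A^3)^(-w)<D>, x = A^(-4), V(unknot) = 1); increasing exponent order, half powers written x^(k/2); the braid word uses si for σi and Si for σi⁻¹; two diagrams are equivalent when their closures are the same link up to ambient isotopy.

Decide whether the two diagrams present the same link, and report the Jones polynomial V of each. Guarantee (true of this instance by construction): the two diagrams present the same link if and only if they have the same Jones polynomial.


equivalent: no
V(D1) = 1  (w -2, c 12, <D> = A^-6)
V(D2) = -x^-4 + x^-3 + x^-1  (w -2, c 10, <D> = A^-2 + A^6 - A^10)
why: 2 values of V(x) split the 2 diagrams


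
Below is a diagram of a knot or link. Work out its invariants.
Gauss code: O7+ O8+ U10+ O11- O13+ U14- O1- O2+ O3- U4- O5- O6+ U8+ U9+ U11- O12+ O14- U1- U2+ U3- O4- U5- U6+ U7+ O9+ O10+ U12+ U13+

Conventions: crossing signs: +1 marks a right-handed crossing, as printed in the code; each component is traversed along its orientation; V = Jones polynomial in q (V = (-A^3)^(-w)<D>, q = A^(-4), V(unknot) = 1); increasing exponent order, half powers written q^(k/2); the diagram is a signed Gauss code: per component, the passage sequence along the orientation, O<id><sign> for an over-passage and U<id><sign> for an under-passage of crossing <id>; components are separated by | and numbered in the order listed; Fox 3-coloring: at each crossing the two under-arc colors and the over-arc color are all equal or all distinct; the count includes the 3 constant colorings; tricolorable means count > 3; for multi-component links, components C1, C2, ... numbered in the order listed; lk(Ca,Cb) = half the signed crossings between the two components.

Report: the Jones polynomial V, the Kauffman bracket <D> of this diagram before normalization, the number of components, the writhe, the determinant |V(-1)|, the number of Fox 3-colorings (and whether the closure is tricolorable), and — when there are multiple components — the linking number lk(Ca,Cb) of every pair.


V = -q^-1 + 2 - q + 2q^2 - q^3 + q^4 - q^5
<D> = -A^-14 + A^-10 - A^-6 + 2A^-2 - A^2 + 2A^6 - A^10 (w = +2)
1 component over 14 crossings, w = +2
9 Fox colorings among 3^14, |V(-1)| = 9: tricolorable
why: w = +2 shifts under R1 moves; the (-A^3)^(-2) factor cancels that in V


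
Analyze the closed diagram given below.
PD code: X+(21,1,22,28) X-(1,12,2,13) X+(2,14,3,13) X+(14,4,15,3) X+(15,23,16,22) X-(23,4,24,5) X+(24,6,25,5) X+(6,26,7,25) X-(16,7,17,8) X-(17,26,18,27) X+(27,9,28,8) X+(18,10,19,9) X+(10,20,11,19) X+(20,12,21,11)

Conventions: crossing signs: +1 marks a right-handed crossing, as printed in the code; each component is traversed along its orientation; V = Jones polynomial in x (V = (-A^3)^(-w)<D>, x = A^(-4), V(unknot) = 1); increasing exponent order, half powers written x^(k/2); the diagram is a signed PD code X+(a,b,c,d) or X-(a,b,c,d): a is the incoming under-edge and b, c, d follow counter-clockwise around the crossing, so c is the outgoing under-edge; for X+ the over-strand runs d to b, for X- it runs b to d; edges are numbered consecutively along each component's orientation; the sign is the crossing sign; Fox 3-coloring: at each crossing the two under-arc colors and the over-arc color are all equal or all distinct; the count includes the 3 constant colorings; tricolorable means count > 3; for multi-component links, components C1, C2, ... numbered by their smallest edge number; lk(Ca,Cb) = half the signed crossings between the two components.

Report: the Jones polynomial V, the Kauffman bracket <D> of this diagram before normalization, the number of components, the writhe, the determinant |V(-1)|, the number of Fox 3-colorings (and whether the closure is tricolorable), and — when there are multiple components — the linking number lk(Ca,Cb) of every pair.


V = x^2 + 2x^4 - 2x^5 + x^6 - 2x^7 + x^8
<D> = A^-14 - 2A^-10 + A^-6 - 2A^-2 + 2A^2 + A^10 (w = +6)
1 component over 14 crossings, w = +6
27 Fox colorings among 3^14, |V(-1)| = 9: tricolorable
why: V spans 6 powers of x: at least 6 crossings in any diagram


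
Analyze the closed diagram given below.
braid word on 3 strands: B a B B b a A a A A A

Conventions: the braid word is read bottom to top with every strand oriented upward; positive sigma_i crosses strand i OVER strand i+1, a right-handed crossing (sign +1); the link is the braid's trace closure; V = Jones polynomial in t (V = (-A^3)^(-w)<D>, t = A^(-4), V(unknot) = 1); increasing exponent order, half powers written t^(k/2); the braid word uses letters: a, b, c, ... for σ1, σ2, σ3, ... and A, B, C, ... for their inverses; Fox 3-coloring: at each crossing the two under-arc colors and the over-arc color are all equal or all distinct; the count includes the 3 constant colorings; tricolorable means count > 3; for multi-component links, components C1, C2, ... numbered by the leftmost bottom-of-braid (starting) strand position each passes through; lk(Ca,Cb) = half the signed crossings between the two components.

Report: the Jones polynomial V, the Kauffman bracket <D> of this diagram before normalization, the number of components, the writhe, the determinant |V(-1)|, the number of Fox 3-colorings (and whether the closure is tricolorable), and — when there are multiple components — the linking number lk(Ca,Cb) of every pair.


Jones polynomial: V(t) = -t^(-9/2) - t^(-5/2) + t^(-3/2) - t^(-1/2)
<D> = A^-7 - A^-3 + A + A^9; writhe -3
components 2, writhe -3 (11 crossings)
linking number lk(C1,C2) = -2
3-colorings: 3 of 3^11, det 4 — not tricolorable
note: span 4 respects span(V) <= c + mu - 1 = 12 for this 2-component diagram


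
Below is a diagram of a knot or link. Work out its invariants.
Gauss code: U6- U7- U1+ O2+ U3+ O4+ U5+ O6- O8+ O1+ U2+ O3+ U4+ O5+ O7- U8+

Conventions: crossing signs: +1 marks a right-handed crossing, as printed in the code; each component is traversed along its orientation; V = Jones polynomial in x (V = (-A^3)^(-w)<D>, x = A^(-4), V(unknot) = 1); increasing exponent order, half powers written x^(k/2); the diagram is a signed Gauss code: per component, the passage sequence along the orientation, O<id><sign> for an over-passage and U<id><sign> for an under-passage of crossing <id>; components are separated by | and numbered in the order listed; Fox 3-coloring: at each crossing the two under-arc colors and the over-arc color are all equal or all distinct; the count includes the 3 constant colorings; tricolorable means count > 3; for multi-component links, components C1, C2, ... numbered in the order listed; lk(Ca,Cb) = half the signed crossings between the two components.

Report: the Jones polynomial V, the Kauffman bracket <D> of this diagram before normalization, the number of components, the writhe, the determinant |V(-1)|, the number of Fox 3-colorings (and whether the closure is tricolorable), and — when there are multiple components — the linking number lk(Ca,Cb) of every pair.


Jones polynomial: V(x) = x^2 + x^4 - x^5 + x^6 - x^7
<D> = -A^-16 + A^-12 - A^-8 + A^-4 + A^4; writhe +4
components 1, writhe +4 (8 crossings)
3-colorings: 3 of 3^8, det 5 — not tricolorable
note: the span of V is 5, forcing >= 5 crossings in any diagram


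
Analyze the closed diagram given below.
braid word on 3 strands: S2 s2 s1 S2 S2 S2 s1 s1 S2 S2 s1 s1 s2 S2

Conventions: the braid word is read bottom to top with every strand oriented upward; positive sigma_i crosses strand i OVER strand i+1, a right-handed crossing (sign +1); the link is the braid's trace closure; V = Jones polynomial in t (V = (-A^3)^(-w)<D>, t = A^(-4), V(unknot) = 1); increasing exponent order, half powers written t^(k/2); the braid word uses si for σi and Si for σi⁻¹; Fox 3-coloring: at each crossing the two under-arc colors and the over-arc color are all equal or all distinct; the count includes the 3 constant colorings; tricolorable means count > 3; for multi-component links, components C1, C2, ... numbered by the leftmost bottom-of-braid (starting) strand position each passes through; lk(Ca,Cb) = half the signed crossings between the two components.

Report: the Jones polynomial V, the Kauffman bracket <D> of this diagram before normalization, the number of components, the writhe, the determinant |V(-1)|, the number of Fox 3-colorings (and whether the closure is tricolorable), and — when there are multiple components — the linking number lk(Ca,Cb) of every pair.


V(t) = -t^-5 + 2t^-4 - 5t^-3 + 8t^-2 - 9t^-1 + 11 - 9t + 8t^2 - 5t^3 + 2t^4 - t^5
bracket: -A^-20 + 2A^-16 - 5A^-12 + 8A^-8 - 9A^-4 + 11 - 9A^4 + 8A^8 - 5A^12 + 2A^16 - A^20, w = 0
1 component, writhe 0, over 14 crossings
det 61, colorings 3 of 3^14 — not tricolorable
observation: V is palindromic (span 10, det 61): t -> 1/t fixes it; necessary, not sufficient, for amphichirality


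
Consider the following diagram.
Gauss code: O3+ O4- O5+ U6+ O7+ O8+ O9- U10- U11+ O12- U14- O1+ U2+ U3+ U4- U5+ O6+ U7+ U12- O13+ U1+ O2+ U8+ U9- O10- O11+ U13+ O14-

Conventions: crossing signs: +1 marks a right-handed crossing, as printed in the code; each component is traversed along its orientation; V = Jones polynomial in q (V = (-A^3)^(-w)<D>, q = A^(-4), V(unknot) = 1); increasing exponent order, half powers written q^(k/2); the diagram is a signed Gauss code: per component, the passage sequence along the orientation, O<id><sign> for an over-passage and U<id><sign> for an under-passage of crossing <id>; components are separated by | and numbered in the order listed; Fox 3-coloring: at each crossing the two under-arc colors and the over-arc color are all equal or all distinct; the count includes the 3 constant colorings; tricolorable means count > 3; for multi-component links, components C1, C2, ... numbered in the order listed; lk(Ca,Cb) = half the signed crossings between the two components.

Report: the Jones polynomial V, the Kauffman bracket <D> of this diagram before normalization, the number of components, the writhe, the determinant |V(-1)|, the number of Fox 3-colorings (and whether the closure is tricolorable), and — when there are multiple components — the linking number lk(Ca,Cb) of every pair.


Jones polynomial: V(q) = q - q^2 + 2q^3 - q^4 + q^5 - q^6
<D> = -A^-12 + A^-8 - A^-4 + 2 - A^4 + A^8; writhe +4
components 1, writhe +4 (14 crossings)
3-colorings: 3 of 3^14, det 7 — not tricolorable
note: V spans 5 powers of q: at least 5 crossings in any diagram


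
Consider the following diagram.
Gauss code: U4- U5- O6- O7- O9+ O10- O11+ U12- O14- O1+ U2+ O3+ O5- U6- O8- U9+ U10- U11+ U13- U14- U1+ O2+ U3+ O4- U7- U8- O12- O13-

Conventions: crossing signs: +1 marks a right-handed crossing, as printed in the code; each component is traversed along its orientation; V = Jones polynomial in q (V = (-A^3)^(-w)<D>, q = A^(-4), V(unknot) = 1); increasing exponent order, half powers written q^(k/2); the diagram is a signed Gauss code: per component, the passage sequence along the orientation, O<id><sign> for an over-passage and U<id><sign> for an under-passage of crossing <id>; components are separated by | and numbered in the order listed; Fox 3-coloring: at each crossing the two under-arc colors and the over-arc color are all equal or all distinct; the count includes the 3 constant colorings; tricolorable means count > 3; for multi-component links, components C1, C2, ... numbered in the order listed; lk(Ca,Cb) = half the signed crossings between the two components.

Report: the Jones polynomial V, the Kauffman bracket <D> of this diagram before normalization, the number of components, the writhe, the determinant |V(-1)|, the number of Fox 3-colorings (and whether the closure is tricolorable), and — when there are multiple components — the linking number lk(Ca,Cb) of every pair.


Jones polynomial: V(q) = -q^-6 + q^-5 - q^-4 + 2q^-3 - q^-2 + q^-1
<D> = A^-8 - A^-4 + 2 - A^4 + A^8 - A^12; writhe -4
components 1, writhe -4 (14 crossings)
3-colorings: 3 of 3^14, det 7 — not tricolorable
note: |V(-1)| = 7: so not tricolorable, since 3 does not divide 7


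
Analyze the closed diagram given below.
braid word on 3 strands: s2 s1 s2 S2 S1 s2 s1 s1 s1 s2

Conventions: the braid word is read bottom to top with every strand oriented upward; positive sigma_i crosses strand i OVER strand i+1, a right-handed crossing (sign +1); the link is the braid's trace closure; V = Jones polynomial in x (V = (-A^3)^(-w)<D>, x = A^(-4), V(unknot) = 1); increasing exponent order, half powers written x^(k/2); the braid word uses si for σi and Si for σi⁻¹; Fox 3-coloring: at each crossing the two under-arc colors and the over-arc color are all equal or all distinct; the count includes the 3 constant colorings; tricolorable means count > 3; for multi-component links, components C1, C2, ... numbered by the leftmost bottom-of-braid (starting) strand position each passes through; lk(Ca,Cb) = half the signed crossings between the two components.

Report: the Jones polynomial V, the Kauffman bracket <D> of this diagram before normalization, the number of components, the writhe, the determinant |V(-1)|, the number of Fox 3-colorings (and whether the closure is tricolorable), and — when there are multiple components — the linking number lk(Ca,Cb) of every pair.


Jones polynomial: V(x) = x^2 + 2x^4 - 2x^5 + x^6 - 2x^7 + x^8
<D> = A^-14 - 2A^-10 + A^-6 - 2A^-2 + 2A^2 + A^10; writhe +6
components 1, writhe +6 (10 crossings)
3-colorings: 27 of 3^10, det 9 — tricolorable
note: free reduction leaves σ2 σ2 σ1 σ1 σ1 σ2 of the original 10 letters
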